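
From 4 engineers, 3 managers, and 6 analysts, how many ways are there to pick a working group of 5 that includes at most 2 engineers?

Split by how many engineers are chosen (0 through 2).
Sum: C(4,0)·C(9,5) + C(4,1)·C(9,4) + C(4,2)·C(9,3) = 126 + 504 + 504 = 1134.

1134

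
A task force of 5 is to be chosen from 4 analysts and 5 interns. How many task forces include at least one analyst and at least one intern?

Total 5-person selections from all 9: C(9,5) = 126.
Subtract selections that omit an entire group: no analysts → C(5,5) = 1; no interns → C(4,5) = 0.
Both groups omitted at once is impossible, so 126 − 1 = 125.

125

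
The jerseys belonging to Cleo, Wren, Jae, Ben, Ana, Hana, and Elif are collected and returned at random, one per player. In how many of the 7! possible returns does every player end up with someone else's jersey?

1854

Let Aᵢ be the assignments in which player i gets their old jersey. We want the size of the complement of A₁∪…∪A_7.
By inclusion–exclusion this is Σ_{j=0}^{7} (−1)^j C(7,j)·(7−j)!.
Computing: 5040 − 5040 + 2520 − 840 + 210 − 42 + 7 − 1 = 1854.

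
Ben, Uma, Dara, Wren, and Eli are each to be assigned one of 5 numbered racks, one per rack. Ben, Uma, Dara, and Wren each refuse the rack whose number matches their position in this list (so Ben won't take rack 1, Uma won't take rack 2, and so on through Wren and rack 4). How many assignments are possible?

Let Aᵢ (for 1 ≤ i ≤ 4) be the placements that put person i in their forbidden rack. Any j of these fix j positions, leaving (5−j)! ways to fill the rest, and there are C(4,j) ways to pick which j.
By inclusion–exclusion, the number of valid placements is Σ_{j=0}^{4} (−1)^j C(4,j)·(5−j)!.
Computing: 120 − 96 + 36 − 8 + 1 = 53.

53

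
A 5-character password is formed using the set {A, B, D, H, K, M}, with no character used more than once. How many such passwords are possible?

This is a permutation of 5 out of 6: P(6,5) = 6!/1!.
That product is 6 × 5 × 4 × 3 × 2 = 720.

720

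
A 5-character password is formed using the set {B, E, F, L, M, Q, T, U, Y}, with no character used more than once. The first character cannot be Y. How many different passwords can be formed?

13440

The first character has 9−1 = 8 choices (anything except Y).
The remaining 4 characters are filled from the other 8 symbols without repetition: 8 × 7 × 6 × 5 = 1680.
Total: 8 × 1680 = 13440.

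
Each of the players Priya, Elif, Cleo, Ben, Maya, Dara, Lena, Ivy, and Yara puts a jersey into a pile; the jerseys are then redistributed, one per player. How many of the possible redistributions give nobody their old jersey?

Count assignments avoiding every fixed point. For any j of the 9 players fixed to their old jersey, the other 9−j can be arranged in (9−j)! ways.
By inclusion–exclusion this is Σ_{j=0}^{9} (−1)^j C(9,j)·(9−j)!.
Computing: 362880 − 362880 + 181440 − 60480 + 15120 − 3024 + 504 − 72 + 9 − 1 = 133496.

133496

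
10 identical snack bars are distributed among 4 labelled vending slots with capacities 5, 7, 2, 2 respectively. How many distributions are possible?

44

Ignoring the caps, the number of non-negative solutions to x_1+…+x_4 = 10 is C(13,3) = 286.
Subtract solutions that violate a single cap (substitute x_i' = x_i − (cap_i+1)): x_1 ≥ 6 gives C(7,3) = 35; x_2 ≥ 8 gives C(5,3) = 10; x_3 ≥ 3 gives C(10,3) = 120; x_4 ≥ 3 gives C(10,3) = 120. Together 285.
Add back pairs where two caps are both exceeded: 0 + 4 + 4 + 0 + 0 + 35 = 43.
By inclusion–exclusion the count is 286 − 285 + 43 = 44.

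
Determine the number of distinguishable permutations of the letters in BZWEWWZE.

1680

Letter multiplicities in BZWEWWZE: B×1, E×2, W×3, Z×2.
Dividing 8! = 40320 by 3!·2!·2! = 24 for the repeated letters gives 1680.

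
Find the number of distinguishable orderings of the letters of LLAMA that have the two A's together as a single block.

12

Treat the 2 copies of A as a single block. The multiset to arrange is then {AA, L, L, M}, 4 items in all.
That gives (4)!/(2!) = 12 arrangements.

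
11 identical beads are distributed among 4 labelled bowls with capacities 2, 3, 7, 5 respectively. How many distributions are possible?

53

Ignoring the caps, the number of non-negative solutions to x_1+…+x_4 = 11 is C(14,3) = 364.
Subtract solutions that violate a single cap (substitute x_i' = x_i − (cap_i+1)): x_1 ≥ 3 gives C(11,3) = 165; x_2 ≥ 4 gives C(10,3) = 120; x_3 ≥ 8 gives C(6,3) = 20; x_4 ≥ 6 gives C(8,3) = 56. Together 361.
Add back pairs where two caps are both exceeded: 35 + 1 + 10 + 0 + 4 + 0 = 50.
By inclusion–exclusion the count is 364 − 361 + 50 = 53.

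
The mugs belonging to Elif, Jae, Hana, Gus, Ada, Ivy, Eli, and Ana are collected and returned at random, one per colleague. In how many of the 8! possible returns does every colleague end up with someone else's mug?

Count assignments avoiding every fixed point. For any j of the 8 colleagues fixed to their own mug, the other 8−j can be arranged in (8−j)! ways.
By inclusion–exclusion this is Σ_{j=0}^{8} (−1)^j C(8,j)·(8−j)!.
Computing: 40320 − 40320 + 20160 − 6720 + 1680 − 336 + 56 − 8 + 1 = 14833.

14833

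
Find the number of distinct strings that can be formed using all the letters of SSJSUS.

SSJSUS has 6 letters with S appearing 4 times.
So there are 6! / (4!) = 30 distinguishable arrangements.

30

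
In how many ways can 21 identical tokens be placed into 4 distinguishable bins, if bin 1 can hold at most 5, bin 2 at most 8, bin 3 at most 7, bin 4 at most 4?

20

Without the upper bounds there are C(24,3) = 2024 ways to split 21 among 4 bins.
Subtract solutions that violate a single cap (substitute x_i' = x_i − (cap_i+1)): x_1 ≥ 6 gives C(18,3) = 816; x_2 ≥ 9 gives C(15,3) = 455; x_3 ≥ 8 gives C(16,3) = 560; x_4 ≥ 5 gives C(19,3) = 969. Together 2800.
Add back pairs where two caps are both exceeded: 84 + 120 + 286 + 35 + 120 + 165 = 810.
Subtract triples: 0 + 4 + 10 + 0 = 14.
By inclusion–exclusion the count is 2024 − 2800 + 810 − 14 = 20.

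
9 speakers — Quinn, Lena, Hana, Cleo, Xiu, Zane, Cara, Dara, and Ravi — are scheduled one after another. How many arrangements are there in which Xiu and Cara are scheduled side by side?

Place the 7 others and the Xiu-Cara pair as 8 objects in a line; the pair has 2 internal arrangements.
So the count is 2·(8)! = 80640.

80640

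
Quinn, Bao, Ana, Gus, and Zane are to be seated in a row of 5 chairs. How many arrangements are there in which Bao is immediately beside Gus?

Place the 3 others and the Bao-Gus pair as 4 objects in a line; the pair has 2 internal arrangements.
That gives 2 × 4! = 2 × 24 = 48.

48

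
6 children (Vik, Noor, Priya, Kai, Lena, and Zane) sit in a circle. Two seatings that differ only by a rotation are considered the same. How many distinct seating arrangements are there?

120

Around a circle, 6 distinct people have 6!/6 = (5)! = 120 rotationally distinct seatings.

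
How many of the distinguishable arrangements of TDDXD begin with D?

12

Fix D in the first position and arrange the remaining 4 letters.
Those 4 letters have D appearing twice, giving (4)!/(2!) = 12.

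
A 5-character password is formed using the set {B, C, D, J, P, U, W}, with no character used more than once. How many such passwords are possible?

2520

This is a permutation of 5 out of 7: P(7,5) = 7!/2!.
7 × 6 × 5 × 4 × 3 = 2520.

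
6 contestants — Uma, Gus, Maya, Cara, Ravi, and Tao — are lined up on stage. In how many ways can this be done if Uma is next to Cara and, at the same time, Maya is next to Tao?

96

Treat {Uma,Cara} as one block (2 orders) and {Maya,Tao} as another (2 orders).
That leaves 4 units to arrange: 2 × 2 × 4! = 4 × 24 = 96.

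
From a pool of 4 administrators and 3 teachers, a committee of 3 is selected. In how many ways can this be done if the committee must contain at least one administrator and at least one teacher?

30

Total 3-person selections from all 7: C(7,3) = 35.
Selections missing a whole group: no administrators → C(3,3) = 1; no teachers → C(4,3) = 4.
Both groups omitted at once is impossible, so 35 − 5 = 30.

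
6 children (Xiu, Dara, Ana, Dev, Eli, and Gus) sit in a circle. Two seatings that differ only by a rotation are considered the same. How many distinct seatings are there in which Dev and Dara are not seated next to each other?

72

Without the restriction there are (5)! = 120 seatings.
Seatings with Dev beside Dara: treat them as a block with 2 internal orders, giving 2 × (4)! = 48.
Subtracting, 120 − 48 = 72.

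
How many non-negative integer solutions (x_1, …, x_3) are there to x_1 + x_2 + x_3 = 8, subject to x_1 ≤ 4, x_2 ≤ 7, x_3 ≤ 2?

Without the upper bounds there are C(10,2) = 45 ways to split 8 among 3 variables.
Subtract solutions that violate a single cap (substitute x_i' = x_i − (cap_i+1)): x_1 ≥ 5 gives C(5,2) = 10; x_2 ≥ 8 gives C(2,2) = 1; x_3 ≥ 3 gives C(7,2) = 21. Together 32.
Add back pairs where two caps are both exceeded: 0 + 1 + 0 = 1.
By inclusion–exclusion the count is 45 − 32 + 1 = 14.

14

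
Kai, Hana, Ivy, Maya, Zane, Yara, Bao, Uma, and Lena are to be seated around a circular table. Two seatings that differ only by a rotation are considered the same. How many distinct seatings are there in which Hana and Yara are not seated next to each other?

30240

All circular seatings of 9 people number (8)! = 40320.
Those with Hana next to Yara: fuse the pair into one unit and seat 8 units around a circle — 2·(7)! = 10080.
Subtracting, 40320 − 10080 = 30240.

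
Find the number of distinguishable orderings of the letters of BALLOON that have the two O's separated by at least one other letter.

Total arrangements of BALLOON: 7!/(2!·2!) = 1260.
If the two O's are adjacent, glue them into one block, leaving 6 items to arrange: (6)!/(2!) = 360 ways.
Subtracting, 1260 − 360 = 900 arrangements keep the O's apart.

900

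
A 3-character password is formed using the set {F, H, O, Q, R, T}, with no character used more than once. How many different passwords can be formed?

120

This is a permutation of 3 out of 6: P(6,3) = 6!/3!.
That product is 6 × 5 × 4 = 120.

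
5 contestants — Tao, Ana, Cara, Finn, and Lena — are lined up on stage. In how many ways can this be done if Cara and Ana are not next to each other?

72

There are 5! = 120 arrangements in all. If Cara and Ana are adjacent, merging them into one block gives 2·(4)! = 48 arrangements.
Complementary counting: 120 − 48 = 72.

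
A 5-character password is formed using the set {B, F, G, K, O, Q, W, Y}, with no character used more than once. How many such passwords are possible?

Choose and order 5 of the 8 symbols: the first character has 8 options, the next 7, and so on down to 4.
8 × 7 × 6 × 5 × 4 = 6720.

6720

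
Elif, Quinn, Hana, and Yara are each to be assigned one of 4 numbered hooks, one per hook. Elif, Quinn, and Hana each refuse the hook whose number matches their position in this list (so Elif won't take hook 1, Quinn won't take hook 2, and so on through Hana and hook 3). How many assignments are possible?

Let Aᵢ (for i ∈ {1, 2, 3}) be the placements that put person i in their forbidden hook. Any j of these fix j positions, leaving (4−j)! ways to fill the rest, and there are C(3,j) ways to pick which j.
By inclusion–exclusion, the number of valid placements is Σ_{j=0}^{3} (−1)^j C(3,j)·(4−j)!.
Computing: 24 − 18 + 6 − 1 = 11.

11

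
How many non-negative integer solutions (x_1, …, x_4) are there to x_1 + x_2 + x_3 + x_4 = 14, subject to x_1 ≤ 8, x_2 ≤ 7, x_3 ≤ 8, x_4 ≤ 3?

Ignoring the caps, the number of non-negative solutions to x_1+…+x_4 = 14 is C(17,3) = 680.
Subtract solutions that violate a single cap (substitute x_i' = x_i − (cap_i+1)): x_1 ≥ 9 gives C(8,3) = 56; x_2 ≥ 8 gives C(9,3) = 84; x_3 ≥ 9 gives C(8,3) = 56; x_4 ≥ 4 gives C(13,3) = 286. Together 482.
Add back pairs where two caps are both exceeded: 0 + 0 + 4 + 0 + 10 + 4 = 18.
By inclusion–exclusion the count is 680 − 482 + 18 = 216.

216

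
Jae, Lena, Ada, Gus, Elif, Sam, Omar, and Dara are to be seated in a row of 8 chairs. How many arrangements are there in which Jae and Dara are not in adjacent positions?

There are 8! = 40320 arrangements in all. If Jae and Dara are adjacent, merging them into one block gives 2·(7)! = 10080 arrangements.
Complementary counting: 40320 − 10080 = 30240.

30240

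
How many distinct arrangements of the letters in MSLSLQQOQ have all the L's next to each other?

3360

Treat the 2 copies of L as a single block. The multiset to arrange is then {LL, M, O, Q, Q, Q, S, S}, 8 items in all.
That gives (8)!/(3!·2!) = 3360 arrangements.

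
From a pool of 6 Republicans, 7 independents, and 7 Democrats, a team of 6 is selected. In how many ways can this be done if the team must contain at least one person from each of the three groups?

Unrestricted: C(20,6) = 38760 ways to pick any 6 of the 20.
Subtract selections that omit an entire group: no Republicans → C(14,6) = 3003; no independents → C(13,6) = 1716; no Democrats → C(13,6) = 1716.
Add back selections omitting two groups (i.e. drawn from a single group): C(6,6) + C(7,6) + C(7,6) = 15.
By inclusion–exclusion: 38760 − 6435 + 15 = 32340.

32340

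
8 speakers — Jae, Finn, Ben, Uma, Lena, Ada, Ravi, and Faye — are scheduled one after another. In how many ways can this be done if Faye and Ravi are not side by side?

There are 8! = 40320 arrangements in all. If Faye and Ravi are adjacent, merging them into one block gives 2·(7)! = 10080 arrangements.
Complementary counting: 40320 − 10080 = 30240.

30240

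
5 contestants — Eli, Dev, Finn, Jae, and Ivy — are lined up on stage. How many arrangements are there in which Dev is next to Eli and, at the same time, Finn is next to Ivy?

24

Treat {Dev,Eli} as one block (2 orders) and {Finn,Ivy} as another (2 orders).
That leaves 3 units to arrange: 2 × 2 × 3! = 4 × 6 = 24.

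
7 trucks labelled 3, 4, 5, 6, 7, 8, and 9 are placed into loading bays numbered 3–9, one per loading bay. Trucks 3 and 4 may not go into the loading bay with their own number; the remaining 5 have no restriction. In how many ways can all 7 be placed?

Let Aᵢ (for i ∈ {3, 4}) be the placements that put truck i in its forbidden loading bay. Any j of these fix j positions, leaving (7−j)! ways to fill the rest, and there are C(2,j) ways to pick which j.
By inclusion–exclusion, the number of valid placements is Σ_{j=0}^{2} (−1)^j C(2,j)·(7−j)!.
Computing: 5040 − 1440 + 120 = 3720.

3720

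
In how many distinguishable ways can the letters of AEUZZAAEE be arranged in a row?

The 9 letters of AEUZZAAEE have repeats: A appearing 3 times, E appearing 3 times, and Z appearing twice.
The number of distinct arrangements is 9!/(3!·3!·2!) = 362880/72 = 5040.

5040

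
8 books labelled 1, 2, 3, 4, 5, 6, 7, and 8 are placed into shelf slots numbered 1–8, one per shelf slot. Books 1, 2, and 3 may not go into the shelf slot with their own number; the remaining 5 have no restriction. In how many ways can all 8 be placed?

Let Aᵢ (for i ∈ {1, 2, 3}) be the placements that put book i in its forbidden shelf slot. Any j of these fix j positions, leaving (8−j)! ways to fill the rest, and there are C(3,j) ways to pick which j.
By inclusion–exclusion, the number of valid placements is Σ_{j=0}^{3} (−1)^j C(3,j)·(8−j)!.
Computing: 40320 − 15120 + 2160 − 120 = 27240.

27240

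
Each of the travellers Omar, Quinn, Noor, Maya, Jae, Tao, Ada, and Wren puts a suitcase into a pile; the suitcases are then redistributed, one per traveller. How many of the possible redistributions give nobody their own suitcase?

14833

Count assignments avoiding every fixed point. For any j of the 8 travellers fixed to their own suitcase, the other 8−j can be arranged in (8−j)! ways.
By inclusion–exclusion this is Σ_{j=0}^{8} (−1)^j C(8,j)·(8−j)!.
Computing: 40320 − 40320 + 20160 − 6720 + 1680 − 336 + 56 − 8 + 1 = 14833.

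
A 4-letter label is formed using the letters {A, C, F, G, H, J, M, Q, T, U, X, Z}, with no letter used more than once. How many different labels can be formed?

This is a permutation of 4 out of 12: P(12,4) = 12!/8!.
That product is 12 × 11 × 10 × 9 = 11880.

11880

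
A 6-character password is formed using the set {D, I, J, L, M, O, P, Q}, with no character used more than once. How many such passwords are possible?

20160

Choose and order 6 of the 8 symbols: the first character has 8 options, the next 7, and so on down to 3.
8 × 7 × 6 × 5 × 4 × 3 = 20160.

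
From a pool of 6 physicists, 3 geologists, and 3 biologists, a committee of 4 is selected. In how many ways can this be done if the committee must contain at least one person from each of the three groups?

243

Total 4-person selections from all 12: C(12,4) = 495.
Selections missing a whole group: no physicists → C(6,4) = 15; no geologists → C(9,4) = 126; no biologists → C(9,4) = 126.
Add back selections omitting two groups (i.e. drawn from a single group): C(6,4) + C(3,4) + C(3,4) = 15.
By inclusion–exclusion: 495 − 267 + 15 = 243.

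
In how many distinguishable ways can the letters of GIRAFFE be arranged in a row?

2520

GIRAFFE has 7 letters with F appearing twice.
The number of distinct arrangements is 7!/(2!) = 5040/2 = 2520.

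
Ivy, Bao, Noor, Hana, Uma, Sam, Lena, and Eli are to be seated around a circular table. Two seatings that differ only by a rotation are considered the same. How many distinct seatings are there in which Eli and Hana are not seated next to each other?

All circular seatings of 8 people number (7)! = 5040.
Those with Eli next to Hana: fuse the pair into one unit and seat 7 units around a circle — 2·(6)! = 1440.
Subtracting, 5040 − 1440 = 3600.

3600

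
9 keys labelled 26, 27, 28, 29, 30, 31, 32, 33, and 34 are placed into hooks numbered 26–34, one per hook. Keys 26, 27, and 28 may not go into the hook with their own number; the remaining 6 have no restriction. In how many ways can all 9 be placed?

256320

Let Aᵢ (for i ∈ {26, 27, 28}) be the placements that put key i in its forbidden hook. Any j of these fix j positions, leaving (9−j)! ways to fill the rest, and there are C(3,j) ways to pick which j.
By inclusion–exclusion, the number of valid placements is Σ_{j=0}^{3} (−1)^j C(3,j)·(9−j)!.
Computing: 362880 − 120960 + 15120 − 720 = 256320.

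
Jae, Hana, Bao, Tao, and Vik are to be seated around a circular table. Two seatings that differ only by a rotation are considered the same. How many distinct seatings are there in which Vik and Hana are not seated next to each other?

12

All circular seatings of 5 people number (4)! = 24.
Seatings with Vik beside Hana: treat them as a block with 2 internal orders, giving 2 × (3)! = 12.
Subtracting, 24 − 12 = 12.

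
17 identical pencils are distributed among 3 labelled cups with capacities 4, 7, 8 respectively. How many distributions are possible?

6

By stars and bars, unrestricted non-negative solutions to x_1+…+x_3 = 17 number C(17+2,2) = 171.
Subtract solutions that violate a single cap (substitute x_i' = x_i − (cap_i+1)): x_1 ≥ 5 gives C(14,2) = 91; x_2 ≥ 8 gives C(11,2) = 55; x_3 ≥ 9 gives C(10,2) = 45. Together 191.
Add back pairs where two caps are both exceeded: 15 + 10 + 1 = 26.
By inclusion–exclusion the count is 171 − 191 + 26 = 6.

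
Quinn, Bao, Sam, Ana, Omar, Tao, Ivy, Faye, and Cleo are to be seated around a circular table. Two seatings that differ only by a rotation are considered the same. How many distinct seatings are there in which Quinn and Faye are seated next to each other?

10080

Treat {Quinn, Faye} as one unit (2 internal orders) and seat the resulting 8 units around the table: (7)! circular arrangements.
So 2 × (7)! = 2 × 5040 = 10080.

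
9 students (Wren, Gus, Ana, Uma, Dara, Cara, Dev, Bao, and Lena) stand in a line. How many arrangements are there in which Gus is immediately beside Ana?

Glue Gus and Ana into one block (2 internal orders), leaving 8 units to arrange in a row.
That gives 2 × 8! = 2 × 40320 = 80640.

80640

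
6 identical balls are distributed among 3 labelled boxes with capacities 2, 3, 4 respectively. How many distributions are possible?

Ignoring the caps, the number of non-negative solutions to x_1+…+x_3 = 6 is C(8,2) = 28.
Subtract solutions that violate a single cap (substitute x_i' = x_i − (cap_i+1)): x_1 ≥ 3 gives C(5,2) = 10; x_2 ≥ 4 gives C(4,2) = 6; x_3 ≥ 5 gives C(3,2) = 3. Together 19.
No two caps can be exceeded simultaneously, so the pair terms are all 0.
By inclusion–exclusion the count is 28 − 19 + 0 = 9.

9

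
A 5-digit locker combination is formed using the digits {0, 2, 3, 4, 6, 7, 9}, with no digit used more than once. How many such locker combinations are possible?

2520

Choose and order 5 of the 7 symbols: the first digit has 7 options, the next 6, and so on down to 3.
7 × 6 × 5 × 4 × 3 = 2520.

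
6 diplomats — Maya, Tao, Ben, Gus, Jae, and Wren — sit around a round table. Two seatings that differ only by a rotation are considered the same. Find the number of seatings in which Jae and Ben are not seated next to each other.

All circular seatings of 6 people number (5)! = 120.
Those with Jae next to Ben: fuse the pair into one unit and seat 5 units around a circle — 2·(4)! = 48.
Subtracting, 120 − 48 = 72.

72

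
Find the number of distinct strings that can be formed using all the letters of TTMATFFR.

TTMATFFR has 8 letters with F appearing twice and T appearing 3 times.
The number of distinct arrangements is 8!/(3!·2!) = 40320/12 = 3360.

3360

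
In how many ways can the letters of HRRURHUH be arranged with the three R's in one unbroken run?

60

Treat the 3 copies of R as a single block. The multiset to arrange is then {RRR, H, H, H, U, U}, 6 items in all.
That gives (6)!/(3!·2!) = 60 arrangements.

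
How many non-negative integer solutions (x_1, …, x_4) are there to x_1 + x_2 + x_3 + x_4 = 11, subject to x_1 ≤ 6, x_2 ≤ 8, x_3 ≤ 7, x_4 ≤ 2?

139

Without the upper bounds there are C(14,3) = 364 ways to split 11 among 4 variables.
Subtract solutions that violate a single cap (substitute x_i' = x_i − (cap_i+1)): x_1 ≥ 7 gives C(7,3) = 35; x_2 ≥ 9 gives C(5,3) = 10; x_3 ≥ 8 gives C(6,3) = 20; x_4 ≥ 3 gives C(11,3) = 165. Together 230.
Add back pairs where two caps are both exceeded: 0 + 0 + 4 + 0 + 0 + 1 = 5.
By inclusion–exclusion the count is 364 − 230 + 5 = 139.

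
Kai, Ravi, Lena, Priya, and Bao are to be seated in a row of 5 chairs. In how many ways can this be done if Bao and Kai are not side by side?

There are 5! = 120 arrangements in all. If Bao and Kai are adjacent, merging them into one block gives 2·(4)! = 48 arrangements.
So 120 − 48 = 72 arrangements keep them apart.

72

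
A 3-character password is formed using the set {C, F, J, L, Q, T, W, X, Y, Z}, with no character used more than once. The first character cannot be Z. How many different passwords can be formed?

648

The first character has 10−1 = 9 choices (anything except Z).
The remaining 2 characters are filled from the other 9 symbols without repetition: 9 × 8 = 72.
Total: 9 × 72 = 648.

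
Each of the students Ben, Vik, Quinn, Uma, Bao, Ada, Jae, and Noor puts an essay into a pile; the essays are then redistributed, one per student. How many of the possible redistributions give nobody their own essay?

This is the derangement count D_8: permutations of 8 items with no fixed point.
By inclusion–exclusion this is Σ_{j=0}^{8} (−1)^j C(8,j)·(8−j)!.
Computing: 40320 − 40320 + 20160 − 6720 + 1680 − 336 + 56 − 8 + 1 = 14833.

14833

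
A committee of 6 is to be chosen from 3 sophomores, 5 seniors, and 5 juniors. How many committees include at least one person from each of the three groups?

1450

With no constraint there are C(13,6) = 1716 possible selections.
Subtract selections that omit an entire group: no sophomores → C(10,6) = 210; no seniors → C(8,6) = 28; no juniors → C(8,6) = 28.
Add back selections omitting two groups (i.e. drawn from a single group): C(3,6) + C(5,6) + C(5,6) = 0.
By inclusion–exclusion: 1716 − 266 + 0 = 1450.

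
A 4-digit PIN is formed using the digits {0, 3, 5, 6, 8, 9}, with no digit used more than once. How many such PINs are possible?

Choose and order 4 of the 6 symbols: the first digit has 6 options, the next 5, then 4, 3.
6 × 5 × 4 × 3 = 360.

360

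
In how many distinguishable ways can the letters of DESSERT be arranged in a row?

1260

The 7 letters of DESSERT have repeats: E appearing twice and S appearing twice.
So there are 7! / (2!·2!) = 1260 distinguishable arrangements.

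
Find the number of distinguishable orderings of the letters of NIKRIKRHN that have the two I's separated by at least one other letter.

17640

Total arrangements of NIKRIKRHN: 9!/(2!·2!·2!·2!) = 22680.
Arrangements with the I's together: treat II as one letter, giving (8)!/(2!·2!·2!) = 5040.
Subtracting, 22680 − 5040 = 17640 arrangements keep the I's apart.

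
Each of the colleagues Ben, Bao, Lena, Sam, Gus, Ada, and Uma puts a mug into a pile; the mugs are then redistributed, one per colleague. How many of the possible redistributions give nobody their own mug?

Let Aᵢ be the assignments in which colleague i gets their own mug. We want the size of the complement of A₁∪…∪A_7.
By inclusion–exclusion this is Σ_{j=0}^{7} (−1)^j C(7,j)·(7−j)!.
Computing: 5040 − 5040 + 2520 − 840 + 210 − 42 + 7 − 1 = 1854.

1854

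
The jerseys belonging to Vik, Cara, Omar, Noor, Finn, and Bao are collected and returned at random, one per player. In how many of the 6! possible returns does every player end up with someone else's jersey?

Count assignments avoiding every fixed point. For any j of the 6 players fixed to their old jersey, the other 6−j can be arranged in (6−j)! ways.
By inclusion–exclusion this is Σ_{j=0}^{6} (−1)^j C(6,j)·(6−j)!.
Computing: 720 − 720 + 360 − 120 + 30 − 6 + 1 = 265.

265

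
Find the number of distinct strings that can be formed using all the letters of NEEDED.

NEEDED has 6 letters with D appearing twice and E appearing 3 times.
The number of distinct arrangements is 6!/(3!·2!) = 720/12 = 60.

60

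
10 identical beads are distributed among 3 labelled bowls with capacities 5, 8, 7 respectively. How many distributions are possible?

Without the upper bounds there are C(12,2) = 66 ways to split 10 among 3 bowls.
Subtract solutions that violate a single cap (substitute x_i' = x_i − (cap_i+1)): x_1 ≥ 6 gives C(6,2) = 15; x_2 ≥ 9 gives C(3,2) = 3; x_3 ≥ 8 gives C(4,2) = 6. Together 24.
No two caps can be exceeded simultaneously, so the pair terms are all 0.
By inclusion–exclusion the count is 66 − 24 + 0 = 42.

42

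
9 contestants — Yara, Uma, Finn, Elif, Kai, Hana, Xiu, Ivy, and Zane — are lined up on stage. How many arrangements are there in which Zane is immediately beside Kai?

Treat {Zane, Kai} as a single unit. There are 8 units to order, and the pair itself can be ordered 2 ways.
So the count is 2·(8)! = 80640.

80640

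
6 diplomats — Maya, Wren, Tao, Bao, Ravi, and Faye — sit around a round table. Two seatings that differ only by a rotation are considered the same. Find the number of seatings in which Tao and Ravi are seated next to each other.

Glue Tao and Ravi into a block (2 internal orders). Seating 5 units around a circle gives (4)! arrangements.
So 2 × (4)! = 2 × 24 = 48.

48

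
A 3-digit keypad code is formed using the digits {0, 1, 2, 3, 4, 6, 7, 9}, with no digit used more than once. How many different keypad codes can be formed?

336

This is a permutation of 3 out of 8: P(8,3) = 8!/5!.
That product is 8 × 7 × 6 = 336.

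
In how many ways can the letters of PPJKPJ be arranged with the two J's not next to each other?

40

There are 6!/(3!·2!) = 60 arrangements of PPJKPJ in total.
Arrangements with the J's together: treat JJ as one letter, giving (5)!/(3!) = 20.
Subtracting, 60 − 20 = 40 arrangements keep the J's apart.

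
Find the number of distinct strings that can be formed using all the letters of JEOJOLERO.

15120

JEOJOLERO has 9 letters with E appearing twice, J appearing twice, and O appearing 3 times.
Dividing 9! = 362880 by 3!·2!·2! = 24 for the repeated letters gives 15120.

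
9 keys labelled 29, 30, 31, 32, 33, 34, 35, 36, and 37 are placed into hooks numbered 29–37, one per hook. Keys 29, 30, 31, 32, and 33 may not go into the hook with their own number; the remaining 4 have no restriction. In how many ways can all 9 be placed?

Let Aᵢ (for 29 ≤ i ≤ 33) be the placements that put key i in its forbidden hook. Any j of these fix j positions, leaving (9−j)! ways to fill the rest, and there are C(5,j) ways to pick which j.
By inclusion–exclusion, the number of valid placements is Σ_{j=0}^{5} (−1)^j C(5,j)·(9−j)!.
Computing: 362880 − 201600 + 50400 − 7200 + 600 − 24 = 205056.

205056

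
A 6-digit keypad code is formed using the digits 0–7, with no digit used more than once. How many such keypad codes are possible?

This is a permutation of 6 out of 8: P(8,6) = 8!/2!.
That product is 8 × 7 × 6 × 5 × 4 × 3 = 20160.

20160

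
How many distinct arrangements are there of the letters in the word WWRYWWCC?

WWRYWWCC has 8 letters with C appearing twice and W appearing 4 times.
The number of distinct arrangements is 8!/(4!·2!) = 40320/48 = 840.

840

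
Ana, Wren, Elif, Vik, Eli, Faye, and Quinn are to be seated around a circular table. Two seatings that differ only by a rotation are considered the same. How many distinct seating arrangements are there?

720

Around a circle, 7 distinct people have 7!/7 = (6)! = 720 rotationally distinct seatings.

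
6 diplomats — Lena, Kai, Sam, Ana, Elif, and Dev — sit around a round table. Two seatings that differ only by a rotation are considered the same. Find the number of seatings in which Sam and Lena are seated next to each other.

48

Treat {Sam, Lena} as one unit (2 internal orders) and seat the resulting 5 units around the table: (4)! circular arrangements.
So 2 × (4)! = 2 × 24 = 48.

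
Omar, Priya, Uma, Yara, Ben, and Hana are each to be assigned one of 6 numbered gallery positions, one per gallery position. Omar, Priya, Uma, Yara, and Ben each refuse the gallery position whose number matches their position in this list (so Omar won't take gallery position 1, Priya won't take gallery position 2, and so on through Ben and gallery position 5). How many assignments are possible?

309

Let Aᵢ (for 1 ≤ i ≤ 5) be the placements that put person i in their forbidden gallery position. Any j of these fix j positions, leaving (6−j)! ways to fill the rest, and there are C(5,j) ways to pick which j.
By inclusion–exclusion, the number of valid placements is Σ_{j=0}^{5} (−1)^j C(5,j)·(6−j)!.
Computing: 720 − 600 + 240 − 60 + 10 − 1 = 309.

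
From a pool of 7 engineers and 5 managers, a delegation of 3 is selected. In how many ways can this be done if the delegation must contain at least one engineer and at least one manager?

With no constraint there are C(12,3) = 220 possible selections.
Subtract selections that omit an entire group: no engineers → C(5,3) = 10; no managers → C(7,3) = 35.
Both groups omitted at once is impossible, so 220 − 45 = 175.

175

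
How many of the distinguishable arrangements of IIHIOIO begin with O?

30

Fix O in the first position and arrange the remaining 6 letters.
Those 6 letters have I appearing 4 times, giving (6)!/(4!) = 30.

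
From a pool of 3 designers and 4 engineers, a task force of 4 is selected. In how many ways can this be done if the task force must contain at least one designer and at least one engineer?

Total 4-person selections from all 7: C(7,4) = 35.
Selections missing a whole group: no designers → C(4,4) = 1; no engineers → C(3,4) = 0.
Both groups omitted at once is impossible, so 35 − 1 = 34.

34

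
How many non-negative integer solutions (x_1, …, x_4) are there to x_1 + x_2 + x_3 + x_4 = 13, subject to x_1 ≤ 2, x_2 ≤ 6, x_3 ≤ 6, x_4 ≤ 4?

Without the upper bounds there are C(16,3) = 560 ways to split 13 among 4 variables.
Subtract solutions that violate a single cap (substitute x_i' = x_i − (cap_i+1)): x_1 ≥ 3 gives C(13,3) = 286; x_2 ≥ 7 gives C(9,3) = 84; x_3 ≥ 7 gives C(9,3) = 84; x_4 ≥ 5 gives C(11,3) = 165. Together 619.
Add back pairs where two caps are both exceeded: 20 + 20 + 56 + 0 + 4 + 4 = 104.
By inclusion–exclusion the count is 560 − 619 + 104 = 45.

45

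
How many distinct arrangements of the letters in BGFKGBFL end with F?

With the last slot taken by F, it remains to arrange the other 7 letters (BGKGBFL).
Those 7 letters have B appearing twice and G appearing twice, giving (7)!/(2!·2!) = 1260.

1260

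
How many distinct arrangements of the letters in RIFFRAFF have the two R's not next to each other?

630

There are 8!/(4!·2!) = 840 arrangements of RIFFRAFF in total.
If the two R's are adjacent, glue them into one block, leaving 7 items to arrange: (7)!/(4!) = 210 ways.
Subtracting, 840 − 210 = 630 arrangements keep the R's apart.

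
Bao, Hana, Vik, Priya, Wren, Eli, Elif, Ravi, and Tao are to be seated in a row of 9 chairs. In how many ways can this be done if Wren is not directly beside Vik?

There are 9! = 362880 arrangements in all. If Wren and Vik are adjacent, merging them into one block gives 2·(8)! = 80640 arrangements.
So 362880 − 80640 = 282240 arrangements keep them apart.

282240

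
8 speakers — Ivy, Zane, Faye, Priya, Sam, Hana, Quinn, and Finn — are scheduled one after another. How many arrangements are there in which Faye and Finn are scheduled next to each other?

10080

Place the 6 others and the Faye-Finn pair as 7 objects in a line; the pair has 2 internal arrangements.
That gives 2 × 7! = 2 × 5040 = 10080.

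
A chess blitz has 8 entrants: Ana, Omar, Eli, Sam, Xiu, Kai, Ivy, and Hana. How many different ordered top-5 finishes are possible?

6720

This is an ordered selection of 5 from 8: P(8,5).
That gives 8 × 7 × 6 × 5 × 4 = 6720.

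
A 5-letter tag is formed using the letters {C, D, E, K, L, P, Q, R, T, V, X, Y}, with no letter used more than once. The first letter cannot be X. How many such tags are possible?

87120

The first letter has 12−1 = 11 choices (anything except X).
The remaining 4 letters are filled from the other 11 symbols without repetition: 11 × 10 × 9 × 8 = 7920.
Total: 11 × 7920 = 87120.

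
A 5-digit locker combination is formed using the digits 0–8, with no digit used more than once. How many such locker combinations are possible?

This is a permutation of 5 out of 9: P(9,5) = 9!/4!.
9 × 8 × 7 × 6 × 5 = 15120.

15120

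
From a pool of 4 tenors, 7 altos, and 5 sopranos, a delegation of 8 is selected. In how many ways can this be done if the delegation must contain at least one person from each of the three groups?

12201

Total 8-person selections from all 16: C(16,8) = 12870.
Subtract selections that omit an entire group: no tenors → C(12,8) = 495; no altos → C(9,8) = 9; no sopranos → C(11,8) = 165.
Add back selections omitting two groups (i.e. drawn from a single group): C(4,8) + C(7,8) + C(5,8) = 0.
By inclusion–exclusion: 12870 − 669 + 0 = 12201.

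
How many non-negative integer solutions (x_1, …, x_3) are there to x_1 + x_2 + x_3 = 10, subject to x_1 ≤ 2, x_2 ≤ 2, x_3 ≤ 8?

6

Without the upper bounds there are C(12,2) = 66 ways to split 10 among 3 variables.
Subtract solutions that violate a single cap (substitute x_i' = x_i − (cap_i+1)): x_1 ≥ 3 gives C(9,2) = 36; x_2 ≥ 3 gives C(9,2) = 36; x_3 ≥ 9 gives C(3,2) = 3. Together 75.
Add back pairs where two caps are both exceeded: 15 + 0 + 0 = 15.
By inclusion–exclusion the count is 66 − 75 + 15 = 6.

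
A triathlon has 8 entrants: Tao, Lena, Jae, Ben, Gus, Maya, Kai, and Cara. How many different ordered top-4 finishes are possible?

1680

There are 8 choices for 1st place, 7 for 2nd, and so on down to 5 for position 4.
That gives 8 × 7 × 6 × 5 = 1680.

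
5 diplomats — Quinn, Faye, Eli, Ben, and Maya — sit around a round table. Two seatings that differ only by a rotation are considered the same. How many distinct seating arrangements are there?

Fix one person's seat to break rotational symmetry; the remaining 4 people can be arranged in (4)! = 24 ways.

24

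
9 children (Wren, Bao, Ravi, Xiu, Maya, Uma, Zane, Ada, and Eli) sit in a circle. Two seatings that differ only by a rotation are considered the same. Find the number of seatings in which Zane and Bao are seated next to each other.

Glue Zane and Bao into a block (2 internal orders). Seating 8 units around a circle gives (7)! arrangements.
So 2 × (7)! = 2 × 5040 = 10080.

10080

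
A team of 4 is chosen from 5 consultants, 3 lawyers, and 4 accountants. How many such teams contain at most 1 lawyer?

378

Split by how many lawyers are chosen (0 through 1).
Sum: C(3,0)·C(9,4) + C(3,1)·C(9,3) = 126 + 252 = 378.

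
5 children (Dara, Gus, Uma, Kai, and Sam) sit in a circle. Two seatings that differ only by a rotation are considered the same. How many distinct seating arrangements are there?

24

Around a circle, 5 distinct people have 5!/5 = (4)! = 24 rotationally distinct seatings.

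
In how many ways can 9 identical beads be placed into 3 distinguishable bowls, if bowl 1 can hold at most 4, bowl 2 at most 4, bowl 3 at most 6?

By stars and bars, unrestricted non-negative solutions to x_1+…+x_3 = 9 number C(9+2,2) = 55.
Subtract solutions that violate a single cap (substitute x_i' = x_i − (cap_i+1)): x_1 ≥ 5 gives C(6,2) = 15; x_2 ≥ 5 gives C(6,2) = 15; x_3 ≥ 7 gives C(4,2) = 6. Together 36.
No two caps can be exceeded simultaneously, so the pair terms are all 0.
By inclusion–exclusion the count is 55 − 36 + 0 = 19.

19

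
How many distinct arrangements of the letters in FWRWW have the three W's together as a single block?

Treat the 3 copies of W as a single block. The multiset to arrange is then {WWW, F, R}, 3 items in all.
All 3 items are distinct, so there are (3)! = 6 arrangements.

6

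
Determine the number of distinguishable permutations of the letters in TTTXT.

5

The 5 letters of TTTXT have repeats: T appearing 4 times.
The number of distinct arrangements is 5!/(4!) = 120/24 = 5.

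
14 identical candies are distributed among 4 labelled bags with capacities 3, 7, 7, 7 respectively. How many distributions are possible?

Ignoring the caps, the number of non-negative solutions to x_1+…+x_4 = 14 is C(17,3) = 680.
Subtract solutions that violate a single cap (substitute x_i' = x_i − (cap_i+1)): x_1 ≥ 4 gives C(13,3) = 286; x_2 ≥ 8 gives C(9,3) = 84; x_3 ≥ 8 gives C(9,3) = 84; x_4 ≥ 8 gives C(9,3) = 84. Together 538.
Add back pairs where two caps are both exceeded: 10 + 10 + 10 + 0 + 0 + 0 = 30.
By inclusion–exclusion the count is 680 − 538 + 30 = 172.

172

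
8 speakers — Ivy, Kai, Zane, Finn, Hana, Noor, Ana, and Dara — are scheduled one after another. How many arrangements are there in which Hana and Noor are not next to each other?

There are 8! = 40320 arrangements in all. If Hana and Noor are adjacent, merging them into one block gives 2·(7)! = 10080 arrangements.
So 40320 − 10080 = 30240 arrangements keep them apart.

30240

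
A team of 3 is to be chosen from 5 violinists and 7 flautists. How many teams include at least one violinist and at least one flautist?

With no constraint there are C(12,3) = 220 possible selections.
Subtract selections that omit an entire group: no violinists → C(7,3) = 35; no flautists → C(5,3) = 10.
Both groups omitted at once is impossible, so 220 − 45 = 175.

175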